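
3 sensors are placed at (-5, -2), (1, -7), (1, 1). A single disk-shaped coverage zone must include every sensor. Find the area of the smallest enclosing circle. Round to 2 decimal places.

Call the three points A, B, C in the order given.
Side lengths²: AB² = 61, AC² = 45, BC² = 64.
Since BC² = 64 < 61 + 45 = 106, the triangle is acute, so the smallest enclosing circle is the circumcircle.
Circumcentre = (-0.75, -3), r² = 19.0625.
Area = π·r² = π·19.0625 ≈ 59.89.

59.89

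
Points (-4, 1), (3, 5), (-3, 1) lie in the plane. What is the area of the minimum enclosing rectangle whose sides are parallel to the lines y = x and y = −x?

In coordinates u = x + y, v = x − y the rectangle is axis-aligned; the map (x,y)→(u,v) scales areas by 2.
u-values: -3, 8, -2; range = 8 − (-3) = 11.
v-values: -5, -2, -4; range = -2 − (-5) = 3.
Area = (11 × 3) / 2 = 16.5.

16.5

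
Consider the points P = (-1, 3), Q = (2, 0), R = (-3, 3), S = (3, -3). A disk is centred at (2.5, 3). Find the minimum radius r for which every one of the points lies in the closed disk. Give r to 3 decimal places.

The required radius is the distance from (2.5, 3) to the farthest point.
Squared distances: 12.25, 9.25, 30.25, 36.25.
Maximum is 36.25, attained at S.
r = √(36.25) ≈ 6.021.

6.021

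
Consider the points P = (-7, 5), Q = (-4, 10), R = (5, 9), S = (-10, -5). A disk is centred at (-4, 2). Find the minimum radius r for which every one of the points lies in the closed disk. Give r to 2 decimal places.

11.40

The required radius is the distance from (-4, 2) to the farthest point.
Squared distances: 18, 64, 130, 85.
Maximum is 130, attained at R.
r = √130 ≈ 11.40.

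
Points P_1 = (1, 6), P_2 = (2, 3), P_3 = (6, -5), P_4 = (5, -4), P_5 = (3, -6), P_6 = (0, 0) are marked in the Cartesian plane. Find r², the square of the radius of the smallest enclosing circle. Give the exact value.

13505/361

The minimum enclosing circle is determined by three boundary points: P_1, P_3, P_5.
Their circumcentre is (50/19, 2/19) with r² = 13505/361.
The farthest remaining point P_4 is at distance² 8109/361 ≤ 13505/361.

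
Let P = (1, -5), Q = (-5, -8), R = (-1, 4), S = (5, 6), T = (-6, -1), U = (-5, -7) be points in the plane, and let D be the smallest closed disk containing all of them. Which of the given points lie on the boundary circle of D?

Q, S

By Welzl's lemma the MEC is supported by two points (diametrically opposite) or three points (on a circumcircle).
The farthest pair is Q–S with squared distance 296. The circle on this segment as diameter has centre (0, -1) and r² = 296/4 = 74.
Check P: distance² to centre = 17 ≤ 74, so it lies inside.
All remaining points lie in this disk, and no smaller disk contains both endpoints, so this is the minimum enclosing circle.
The points at distance exactly r from the centre are Q, S — 2 points.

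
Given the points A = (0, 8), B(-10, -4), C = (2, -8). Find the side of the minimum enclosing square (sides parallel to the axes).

The bounding box has width 12 and height 16.
An axis-aligned square enclosing the set must have side ≥ max(width, height).
So the minimum side is max(12, 16) = 16.

16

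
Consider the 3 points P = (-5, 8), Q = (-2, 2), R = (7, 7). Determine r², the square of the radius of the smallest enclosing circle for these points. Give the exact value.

Side lengths²: PQ² = 45, PR² = 145, QR² = 106.
Since PR² = 145 < 106 + 45 = 151, the triangle is acute, so the smallest enclosing circle is the circumcircle.
Circumcentre = (45/46, 333/46), r² = 38425/1058.

38425/1058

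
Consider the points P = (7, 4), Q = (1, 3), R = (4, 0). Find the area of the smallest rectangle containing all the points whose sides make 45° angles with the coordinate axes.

In coordinates u = x + y, v = x − y the rectangle is axis-aligned; the map (x,y)→(u,v) scales areas by 2.
u-values: 11, 4, 4; range = 11 − 4 = 7.
v-values: 3, -2, 4; range = 4 − (-2) = 6.
Area = (7 × 6) / 2 = 21.

21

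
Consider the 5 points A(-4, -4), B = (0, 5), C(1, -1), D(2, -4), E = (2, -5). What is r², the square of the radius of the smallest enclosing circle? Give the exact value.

46657/1682

The minimum enclosing circle of a finite set is fixed by two of the points (as a diameter) or three (as a circumcircle).
The minimum enclosing circle is determined by three boundary points: A, B, E.
Their circumcentre is (-17/58, -15/58) with r² = 46657/1682.
The farthest remaining point D is at distance² 32389/1682 ≤ 46657/1682.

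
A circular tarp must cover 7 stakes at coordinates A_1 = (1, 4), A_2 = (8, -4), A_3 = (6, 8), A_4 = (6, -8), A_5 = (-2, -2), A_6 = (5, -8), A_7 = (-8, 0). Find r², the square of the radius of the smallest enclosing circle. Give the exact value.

The minimum enclosing circle of a finite set is fixed by two of the points (as a diameter) or three (as a circumcircle).
The minimum enclosing circle is determined by three boundary points: A_3, A_4, A_7.
Their circumcentre is (9/7, 0) with r² = 4225/49.
The farthest remaining point A_6 is at distance² 3812/49 ≤ 4225/49.

4225/49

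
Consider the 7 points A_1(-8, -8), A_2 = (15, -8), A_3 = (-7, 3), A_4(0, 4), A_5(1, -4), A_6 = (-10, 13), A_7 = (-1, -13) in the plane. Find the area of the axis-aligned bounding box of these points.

650

x ranges over [-10, 15], width 25.
y ranges over [-13, 13], height 26.
Area = 25 × 26 = 650.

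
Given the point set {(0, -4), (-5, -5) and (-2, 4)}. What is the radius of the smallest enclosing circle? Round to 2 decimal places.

4.75

Call the three points A, B, C in the order given.
Side lengths²: AB² = 26, AC² = 68, BC² = 90.
Since BC² = 90 < 68 + 26 = 94, the triangle is acute, so the smallest enclosing circle is the circumcircle.
Circumcentre = (-23/7, -4/7), r² = 1105/49.
r = √(1105/49) ≈ 4.75.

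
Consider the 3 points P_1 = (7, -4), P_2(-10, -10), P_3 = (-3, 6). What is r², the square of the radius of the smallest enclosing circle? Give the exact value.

99125/1058

Side lengths²: P_1P_2² = 325, P_1P_3² = 200, P_2P_3² = 305.
Since P_1P_2² = 325 < 305 + 200 = 505, the triangle is acute, so the smallest enclosing circle is the circumcircle.
Circumcentre = (-123/46, -169/46), r² = 99125/1058.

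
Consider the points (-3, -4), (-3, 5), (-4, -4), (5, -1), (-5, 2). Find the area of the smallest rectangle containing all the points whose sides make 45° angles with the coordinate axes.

84

In coordinates u = x + y, v = x − y the rectangle is axis-aligned; the map (x,y)→(u,v) scales areas by 2.
u-values: -7, 2, -8, 4, -3; range = 4 − (-8) = 12.
v-values: 1, -8, 0, 6, -7; range = 6 − (-8) = 14.
Area = (12 × 14) / 2 = 84.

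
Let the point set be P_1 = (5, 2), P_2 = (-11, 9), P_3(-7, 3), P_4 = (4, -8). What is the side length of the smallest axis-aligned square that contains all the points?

The bounding box has width 16 and height 17.
An axis-aligned square enclosing the set must have side ≥ max(width, height).
So the minimum side is max(16, 17) = 17.

17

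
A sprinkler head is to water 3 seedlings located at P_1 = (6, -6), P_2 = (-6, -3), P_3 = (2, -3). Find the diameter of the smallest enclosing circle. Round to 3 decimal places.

Side lengths²: P_1P_2² = 153, P_1P_3² = 25, P_2P_3² = 64.
Since P_1P_2² = 153 ≥ 64 + 25 = 89, the angle opposite P_1P_2 is not acute, so the smallest enclosing circle has P_1P_2 as diameter.
Centre = midpoint of P_1P_2 = (0, -4.5), r² = 153/4 = 38.25.
Diameter = 2r = 2√(38.25) ≈ 12.369.

12.369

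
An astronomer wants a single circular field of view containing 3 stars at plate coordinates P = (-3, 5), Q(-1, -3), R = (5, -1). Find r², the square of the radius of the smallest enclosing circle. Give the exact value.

Side lengths²: PQ² = 68, PR² = 100, QR² = 40.
Since PR² = 100 < 68 + 40 = 108, the triangle is acute, so the smallest enclosing circle is the circumcircle.
Circumcentre = (10/13, 22/13), r² = 4250/169.

4250/169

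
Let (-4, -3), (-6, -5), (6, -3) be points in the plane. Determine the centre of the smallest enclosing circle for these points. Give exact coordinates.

(0, -4)

Call the three points A, B, C in the order given.
Side lengths²: AB² = 8, AC² = 100, BC² = 148.
Since BC² = 148 ≥ 100 + 8 = 108, the angle opposite BC is not acute, so the smallest enclosing circle has BC as diameter.
Centre = midpoint of BC = (0, -4), r² = 148/4 = 37.
Centre = (0, -4).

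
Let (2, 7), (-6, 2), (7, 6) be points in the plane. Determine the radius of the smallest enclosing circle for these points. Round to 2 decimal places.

Call the three points A, B, C in the order given.
Side lengths²: AB² = 89, AC² = 26, BC² = 185.
Since BC² = 185 ≥ 89 + 26 = 115, the angle opposite BC is not acute, so the smallest enclosing circle has BC as diameter.
Centre = midpoint of BC = (0.5, 4), r² = 185/4 = 46.25.
r = √(46.25) ≈ 6.80.

6.80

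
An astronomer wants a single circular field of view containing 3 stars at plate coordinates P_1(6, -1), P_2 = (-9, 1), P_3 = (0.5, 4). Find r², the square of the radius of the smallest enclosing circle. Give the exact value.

57.25

Side lengths²: P_1P_2² = 229, P_1P_3² = 55.25, P_2P_3² = 99.25.
Since P_1P_2² = 229 ≥ 99.25 + 55.25 = 154.5, the angle opposite P_1P_2 is not acute, so the smallest enclosing circle has P_1P_2 as diameter.
Centre = midpoint of P_1P_2 = (-1.5, 0), r² = 229/4 = 57.25.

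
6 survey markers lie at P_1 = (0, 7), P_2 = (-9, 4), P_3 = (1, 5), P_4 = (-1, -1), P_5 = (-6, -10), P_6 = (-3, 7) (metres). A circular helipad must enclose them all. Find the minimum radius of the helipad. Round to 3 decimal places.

9.014

The farthest pair is P_1–P_5 with squared distance 325. The circle on this segment as diameter has centre (-3, -1.5) and r² = 325/4 = 81.25.
Check P_2: distance² to centre = 66.25 ≤ 81.25, so it lies inside.
All remaining points lie in this disk, and no smaller disk contains both endpoints, so this is the minimum enclosing circle.
r = √(81.25) ≈ 9.014.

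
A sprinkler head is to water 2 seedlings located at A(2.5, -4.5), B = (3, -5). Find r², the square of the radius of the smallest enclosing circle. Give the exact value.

The smallest circle enclosing two points has them as diameter endpoints.
Centre = midpoint = (2.75, -4.75); r² = |AB|²/4 = 0.5/4 = 0.125.

0.125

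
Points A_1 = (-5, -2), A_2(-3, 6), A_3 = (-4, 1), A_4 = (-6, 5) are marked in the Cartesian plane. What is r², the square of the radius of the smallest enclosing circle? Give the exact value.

17

By Welzl's lemma the MEC is supported by two points (diametrically opposite) or three points (on a circumcircle).
The farthest pair is A_1–A_2 with squared distance 68. The circle on this segment as diameter has centre (-4, 2) and r² = 68/4 = 17.
Check A_3: distance² to centre = 1 ≤ 17, so it lies inside.
All remaining points lie in this disk, and no smaller disk contains both endpoints, so this is the minimum enclosing circle.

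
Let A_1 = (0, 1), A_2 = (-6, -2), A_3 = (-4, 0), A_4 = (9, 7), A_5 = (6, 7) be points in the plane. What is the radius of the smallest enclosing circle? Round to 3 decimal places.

The farthest pair is A_2–A_4 with squared distance 306. The circle on this segment as diameter has centre (1.5, 2.5) and r² = 306/4 = 76.5.
Check A_1: distance² to centre = 4.5 ≤ 76.5, so it lies inside.
All remaining points lie in this disk, and no smaller disk contains both endpoints, so this is the minimum enclosing circle.
r = √(76.5) ≈ 8.746.

8.746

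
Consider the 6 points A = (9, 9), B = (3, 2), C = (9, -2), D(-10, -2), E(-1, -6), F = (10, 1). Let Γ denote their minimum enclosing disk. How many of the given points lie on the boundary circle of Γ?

The farthest pair is A–D with squared distance 482. The circle on this segment as diameter has centre (-0.5, 3.5) and r² = 482/4 = 120.5.
Check B: distance² to centre = 14.5 ≤ 120.5, so it lies inside.
All remaining points lie in this disk, and no smaller disk contains both endpoints, so this is the minimum enclosing circle.
The points at distance exactly r from the centre are A, C, D — 3 points.

3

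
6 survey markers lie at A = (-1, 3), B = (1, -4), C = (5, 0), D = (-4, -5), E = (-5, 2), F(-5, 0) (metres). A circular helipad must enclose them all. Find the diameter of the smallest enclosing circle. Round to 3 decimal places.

The minimum enclosing circle of a finite set is fixed by two of the points (as a diameter) or three (as a circumcircle).
The minimum enclosing circle is determined by three boundary points: C, D, E.
Their circumcentre is (-13/34, -31/34) with r² = 17225/578.
The farthest remaining point F is at distance² 12805/578 ≤ 17225/578.
Diameter = 2r = 2√(17225/578) ≈ 10.918.

10.918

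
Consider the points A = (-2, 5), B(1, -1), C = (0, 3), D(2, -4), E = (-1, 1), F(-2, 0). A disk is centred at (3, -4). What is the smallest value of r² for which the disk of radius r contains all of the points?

The required radius is the distance from (3, -4) to the farthest point.
Squared distances: 106, 13, 58, 1, 41, 41.
Maximum is 106, attained at A.

106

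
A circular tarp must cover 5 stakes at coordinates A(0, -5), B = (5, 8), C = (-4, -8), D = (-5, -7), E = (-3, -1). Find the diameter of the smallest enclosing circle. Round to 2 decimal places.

The farthest pair is B–C with squared distance 337. The circle on this segment as diameter has centre (0.5, 0) and r² = 337/4 = 84.25.
Check A: distance² to centre = 25.25 ≤ 84.25, so it lies inside.
All remaining points lie in this disk, and no smaller disk contains both endpoints, so this is the minimum enclosing circle.
Diameter = 2r = 2√(84.25) ≈ 18.36.

18.36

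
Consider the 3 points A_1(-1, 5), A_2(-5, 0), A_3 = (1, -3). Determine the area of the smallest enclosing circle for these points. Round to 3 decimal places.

Side lengths²: A_1A_2² = 41, A_1A_3² = 68, A_2A_3² = 45.
Since A_1A_3² = 68 < 45 + 41 = 86, the triangle is acute, so the smallest enclosing circle is the circumcircle.
Circumcentre = (-6/7, 11/14), r² = 3485/196.
Area = π·r² = π·3485/196 ≈ 55.859.

55.859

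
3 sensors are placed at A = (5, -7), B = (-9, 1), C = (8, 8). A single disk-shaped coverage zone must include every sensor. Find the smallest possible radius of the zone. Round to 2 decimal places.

Side lengths²: AB² = 260, AC² = 234, BC² = 338.
Since BC² = 338 < 260 + 234 = 494, the triangle is acute, so the smallest enclosing circle is the circumcircle.
Circumcentre = (2/3, 5/3), r² = 845/9.
r = √(845/9) ≈ 9.69.

9.69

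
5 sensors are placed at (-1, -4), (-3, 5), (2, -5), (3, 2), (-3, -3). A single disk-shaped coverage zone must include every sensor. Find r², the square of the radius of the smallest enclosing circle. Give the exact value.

31.25

A smallest enclosing disk is always determined by at most three of the input points on its boundary.
The farthest pair is (-3, 5)–(2, -5) with squared distance 125. The circle on this segment as diameter has centre (-0.5, 0) and r² = 125/4 = 31.25.
Check (-1, -4): distance² to centre = 16.25 ≤ 31.25, so it lies inside.
All remaining points lie in this disk, and no smaller disk contains both endpoints, so this is the minimum enclosing circle.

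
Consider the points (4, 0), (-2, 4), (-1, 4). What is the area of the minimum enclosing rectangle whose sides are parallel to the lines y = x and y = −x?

10

In coordinates u = x + y, v = x − y the rectangle is axis-aligned; the map (x,y)→(u,v) scales areas by 2.
u-values: 4, 2, 3; range = 4 − 2 = 2.
v-values: 4, -6, -5; range = 4 − (-6) = 10.
Area = (2 × 10) / 2 = 10.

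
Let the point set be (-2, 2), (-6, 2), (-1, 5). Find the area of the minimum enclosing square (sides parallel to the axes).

25

The bounding box has width 5 and height 3.
An axis-aligned square enclosing the set must have side ≥ max(width, height).
So the minimum side is max(5, 3) = 5.
Area = 5² = 25.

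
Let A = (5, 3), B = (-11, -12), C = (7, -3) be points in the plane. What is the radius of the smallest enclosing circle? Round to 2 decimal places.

10.97

Side lengths²: AB² = 481, AC² = 40, BC² = 405.
Since AB² = 481 ≥ 405 + 40 = 445, the angle opposite AB is not acute, so the smallest enclosing circle has AB as diameter.
Centre = midpoint of AB = (-3, -4.5), r² = 481/4 = 120.25.
r = √(120.25) ≈ 10.97.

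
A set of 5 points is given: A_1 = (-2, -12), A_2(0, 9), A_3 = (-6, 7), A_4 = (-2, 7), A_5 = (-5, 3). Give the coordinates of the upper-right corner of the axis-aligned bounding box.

x-range [-6, 0], y-range [-12, 9].
The upper-right corner is (0, 9).

(0, 9)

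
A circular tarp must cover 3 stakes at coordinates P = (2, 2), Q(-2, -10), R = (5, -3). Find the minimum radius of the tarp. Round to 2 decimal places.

Side lengths²: PQ² = 160, PR² = 34, QR² = 98.
Since PQ² = 160 ≥ 98 + 34 = 132, the angle opposite PQ is not acute, so the smallest enclosing circle has PQ as diameter.
Centre = midpoint of PQ = (0, -4), r² = 160/4 = 40.
r = √40 ≈ 6.32.

6.32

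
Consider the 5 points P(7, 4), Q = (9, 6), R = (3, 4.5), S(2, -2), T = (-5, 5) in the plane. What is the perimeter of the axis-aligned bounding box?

Width = max x − min x = 9 − (-5) = 14.
Height = max y − min y = 6 − (-2) = 8.
Perimeter = 2(14 + 8) = 44.

44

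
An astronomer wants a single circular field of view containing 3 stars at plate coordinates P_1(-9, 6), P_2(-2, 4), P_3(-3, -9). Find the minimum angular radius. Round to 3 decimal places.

Side lengths²: P_1P_2² = 53, P_1P_3² = 261, P_2P_3² = 170.
Since P_1P_3² = 261 ≥ 170 + 53 = 223, the angle opposite P_1P_3 is not acute, so the smallest enclosing circle has P_1P_3 as diameter.
Centre = midpoint of P_1P_3 = (-6, -1.5), r² = 261/4 = 65.25.
r = √(65.25) ≈ 8.078.

8.078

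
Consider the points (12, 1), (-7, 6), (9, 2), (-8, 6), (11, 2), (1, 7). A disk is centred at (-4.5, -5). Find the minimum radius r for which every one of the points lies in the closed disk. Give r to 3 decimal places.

The required radius is the distance from (-4.5, -5) to the farthest point.
Squared distances: 308.25, 127.25, 231.25, 133.25, 289.25, 174.25.
Maximum is 308.25, attained at (12, 1).
r = √(308.25) ≈ 17.557.

17.557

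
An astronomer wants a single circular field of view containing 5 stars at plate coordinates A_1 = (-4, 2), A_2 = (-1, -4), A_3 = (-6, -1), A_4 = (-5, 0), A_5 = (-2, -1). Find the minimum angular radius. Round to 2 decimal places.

The minimum enclosing circle of a finite set is fixed by two of the points (as a diameter) or three (as a circumcircle).
The minimum enclosing circle is determined by three boundary points: A_1, A_2, A_3.
Their circumcentre is (-37/14, -15/14) with r² = 1105/98.
The farthest remaining point A_4 is at distance² 657/98 ≤ 1105/98.
r = √(1105/98) ≈ 3.36.

3.36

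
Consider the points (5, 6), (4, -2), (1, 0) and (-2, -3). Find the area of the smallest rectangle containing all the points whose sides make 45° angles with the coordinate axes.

56

In coordinates u = x + y, v = x − y the rectangle is axis-aligned; the map (x,y)→(u,v) scales areas by 2.
u-values: 11, 2, 1, -5; range = 11 − (-5) = 16.
v-values: -1, 6, 1, 1; range = 6 − (-1) = 7.
Area = (16 × 7) / 2 = 56.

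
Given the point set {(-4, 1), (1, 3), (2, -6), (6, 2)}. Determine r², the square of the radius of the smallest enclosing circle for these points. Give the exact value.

The minimum enclosing circle is determined by three boundary points: (-4, 1), (2, -6), (6, 2).
Their circumcentre is (23/19, -23/38) with r² = 42925/1444.
The farthest remaining point (1, 3) is at distance² 18833/1444 ≤ 42925/1444.

42925/1444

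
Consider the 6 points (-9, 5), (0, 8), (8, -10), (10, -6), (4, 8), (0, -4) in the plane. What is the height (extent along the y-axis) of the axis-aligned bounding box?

18

max y = 8, min y = -10, so height = 18.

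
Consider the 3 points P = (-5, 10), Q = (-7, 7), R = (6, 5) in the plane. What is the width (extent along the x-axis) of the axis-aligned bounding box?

13

max x = 6, min x = -7, so width = 13.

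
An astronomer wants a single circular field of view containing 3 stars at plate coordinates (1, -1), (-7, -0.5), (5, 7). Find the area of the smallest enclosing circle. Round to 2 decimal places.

Call the three points A, B, C in the order given.
Side lengths²: AB² = 64.25, AC² = 80, BC² = 200.25.
Since BC² = 200.25 ≥ 80 + 64.25 = 144.25, the angle opposite BC is not acute, so the smallest enclosing circle has BC as diameter.
Centre = midpoint of BC = (-1, 3.25), r² = 200.25/4 = 50.0625.
Area = π·r² = π·50.0625 ≈ 157.28.

157.28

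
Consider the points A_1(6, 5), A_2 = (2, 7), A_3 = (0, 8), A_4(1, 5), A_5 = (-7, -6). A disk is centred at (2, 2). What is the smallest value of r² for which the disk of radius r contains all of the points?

145

The required radius is the distance from (2, 2) to the farthest point.
Squared distances: 25, 25, 40, 10, 145.
Maximum is 145, attained at A_5.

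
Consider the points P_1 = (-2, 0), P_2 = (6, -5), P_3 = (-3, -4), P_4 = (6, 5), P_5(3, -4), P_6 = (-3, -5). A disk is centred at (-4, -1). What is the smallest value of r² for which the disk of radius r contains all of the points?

136

The required radius is the distance from (-4, -1) to the farthest point.
Squared distances: 5, 116, 10, 136, 58, 17.
Maximum is 136, attained at P_4.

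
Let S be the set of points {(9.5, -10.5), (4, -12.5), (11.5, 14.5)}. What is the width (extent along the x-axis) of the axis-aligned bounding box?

max x = 11.5, min x = 4, so width = 7.5.

7.5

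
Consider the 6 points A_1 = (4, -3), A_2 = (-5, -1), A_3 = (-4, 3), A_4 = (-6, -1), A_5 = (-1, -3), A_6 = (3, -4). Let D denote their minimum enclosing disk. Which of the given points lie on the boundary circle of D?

The minimum enclosing circle of a finite set is fixed by two of the points (as a diameter) or three (as a circumcircle).
The minimum enclosing circle is determined by three boundary points: A_1, A_3, A_4.
Their circumcentre is (-9/11, -12/11) with r² = 3250/121.
The farthest remaining point A_6 is at distance² 2788/121 ≤ 3250/121.
The points at distance exactly r from the centre are A_1, A_3, A_4 — 3 points.

A_1, A_3, A_4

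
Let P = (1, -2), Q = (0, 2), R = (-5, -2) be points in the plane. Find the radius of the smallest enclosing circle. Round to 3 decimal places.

Side lengths²: PQ² = 17, PR² = 36, QR² = 41.
Since QR² = 41 < 36 + 17 = 53, the triangle is acute, so the smallest enclosing circle is the circumcircle.
Circumcentre = (-2, -0.625), r² = 10.890625.
r = √(10.890625) ≈ 3.300.

3.300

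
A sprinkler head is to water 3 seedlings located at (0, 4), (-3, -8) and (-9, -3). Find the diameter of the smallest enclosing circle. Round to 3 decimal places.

12.661

Call the three points A, B, C in the order given.
Side lengths²: AB² = 153, AC² = 130, BC² = 61.
Since AB² = 153 < 130 + 61 = 191, the triangle is acute, so the smallest enclosing circle is the circumcircle.
Circumcentre = (-163/58, -97/58), r² = 67405/1682.
Diameter = 2r = 2√(67405/1682) ≈ 12.661.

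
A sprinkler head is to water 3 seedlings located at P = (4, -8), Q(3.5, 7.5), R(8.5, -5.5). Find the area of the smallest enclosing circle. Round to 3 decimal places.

Side lengths²: PQ² = 240.5, PR² = 26.5, QR² = 194.
Since PQ² = 240.5 ≥ 194 + 26.5 = 220.5, the angle opposite PQ is not acute, so the smallest enclosing circle has PQ as diameter.
Centre = midpoint of PQ = (3.75, -0.25), r² = 240.5/4 = 60.125.
Area = π·r² = π·60.125 ≈ 188.888.

188.888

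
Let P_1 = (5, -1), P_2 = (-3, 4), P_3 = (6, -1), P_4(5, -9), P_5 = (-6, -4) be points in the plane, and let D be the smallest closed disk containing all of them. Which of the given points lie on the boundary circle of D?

The minimum enclosing circle of a finite set is fixed by two of the points (as a diameter) or three (as a circumcircle).
The farthest pair is P_2–P_4 with squared distance 233. The circle on this segment as diameter has centre (1, -2.5) and r² = 233/4 = 58.25.
Check P_1: distance² to centre = 18.25 ≤ 58.25, so it lies inside.
All remaining points lie in this disk, and no smaller disk contains both endpoints, so this is the minimum enclosing circle.
The points at distance exactly r from the centre are P_2, P_4 — 2 points.

P_2, P_4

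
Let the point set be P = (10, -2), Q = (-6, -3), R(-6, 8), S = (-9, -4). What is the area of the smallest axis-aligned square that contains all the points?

The bounding box has width 19 and height 12.
An axis-aligned square enclosing the set must have side ≥ max(width, height).
So the minimum side is max(19, 12) = 19.
Area = 19² = 361.

361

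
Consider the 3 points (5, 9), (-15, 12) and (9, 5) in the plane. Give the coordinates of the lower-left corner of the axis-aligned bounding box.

x-range [-15, 9], y-range [5, 12].
The lower-left corner is (-15, 5).

(-15, 5)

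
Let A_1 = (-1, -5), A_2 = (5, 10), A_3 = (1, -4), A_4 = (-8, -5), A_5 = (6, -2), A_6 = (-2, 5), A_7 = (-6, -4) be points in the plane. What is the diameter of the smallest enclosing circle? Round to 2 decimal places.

The minimum enclosing circle of a finite set is fixed by two of the points (as a diameter) or three (as a circumcircle).
The farthest pair is A_2–A_4 with squared distance 394. The circle on this segment as diameter has centre (-1.5, 2.5) and r² = 394/4 = 98.5.
Check A_1: distance² to centre = 56.5 ≤ 98.5, so it lies inside.
All remaining points lie in this disk, and no smaller disk contains both endpoints, so this is the minimum enclosing circle.
Diameter = 2r = 2√(98.5) ≈ 19.85.

19.85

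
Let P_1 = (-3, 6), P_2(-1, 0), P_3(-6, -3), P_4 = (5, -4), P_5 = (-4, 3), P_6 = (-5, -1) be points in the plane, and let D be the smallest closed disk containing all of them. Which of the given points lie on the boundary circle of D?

A smallest enclosing disk is always determined by at most three of the input points on its boundary.
The minimum enclosing circle is determined by three boundary points: P_1, P_3, P_4.
Their circumcentre is (-3/17, 1/17) with r² = 12505/289.
The farthest remaining point P_6 is at distance² 7048/289 ≤ 12505/289.
The points at distance exactly r from the centre are P_1, P_3, P_4 — 3 points.

P_1, P_3, P_4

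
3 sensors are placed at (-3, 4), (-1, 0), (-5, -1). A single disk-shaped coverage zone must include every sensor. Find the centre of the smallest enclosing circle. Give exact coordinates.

(-31/9, 23/18)

Call the three points A, B, C in the order given.
Side lengths²: AB² = 20, AC² = 29, BC² = 17.
Since AC² = 29 < 20 + 17 = 37, the triangle is acute, so the smallest enclosing circle is the circumcircle.
Circumcentre = (-31/9, 23/18), r² = 2465/324.
Centre = (-31/9, 23/18).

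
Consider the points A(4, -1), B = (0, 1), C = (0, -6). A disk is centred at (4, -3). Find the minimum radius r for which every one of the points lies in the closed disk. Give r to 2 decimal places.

The required radius is the distance from (4, -3) to the farthest point.
Squared distances: 4, 32, 25.
Maximum is 32, attained at B.
r = √32 ≈ 5.66.

5.66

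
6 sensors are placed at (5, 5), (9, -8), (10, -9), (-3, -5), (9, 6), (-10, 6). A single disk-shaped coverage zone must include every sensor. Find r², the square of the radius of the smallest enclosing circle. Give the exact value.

By Welzl's lemma the MEC is supported by two points (diametrically opposite) or three points (on a circumcircle).
The farthest pair is (10, -9)–(-10, 6) with squared distance 625. The circle on this segment as diameter has centre (0, -1.5) and r² = 625/4 = 156.25.
Check (5, 5): distance² to centre = 67.25 ≤ 156.25, so it lies inside.
All remaining points lie in this disk, and no smaller disk contains both endpoints, so this is the minimum enclosing circle.

156.25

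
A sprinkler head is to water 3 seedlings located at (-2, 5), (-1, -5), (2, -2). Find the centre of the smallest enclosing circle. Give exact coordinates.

Call the three points A, B, C in the order given.
Side lengths²: AB² = 101, AC² = 65, BC² = 18.
Since AB² = 101 ≥ 65 + 18 = 83, the angle opposite AB is not acute, so the smallest enclosing circle has AB as diameter.
Centre = midpoint of AB = (-1.5, 0), r² = 101/4 = 25.25.
Centre = (-1.5, 0).

(-1.5, 0)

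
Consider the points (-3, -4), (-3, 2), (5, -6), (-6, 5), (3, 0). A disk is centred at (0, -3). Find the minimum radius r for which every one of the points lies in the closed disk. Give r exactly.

The required radius is the distance from (0, -3) to the farthest point.
Squared distances: 10, 34, 34, 100, 18.
Maximum is 100, attained at (-6, 5).
r = √100 = 10.

10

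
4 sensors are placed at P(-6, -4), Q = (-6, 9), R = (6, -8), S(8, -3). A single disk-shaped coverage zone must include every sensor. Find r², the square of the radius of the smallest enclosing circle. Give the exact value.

A smallest enclosing disk is always determined by at most three of the input points on its boundary.
The farthest pair is Q–R with squared distance 433. The circle on this segment as diameter has centre (0, 0.5) and r² = 433/4 = 108.25.
Check P: distance² to centre = 56.25 ≤ 108.25, so it lies inside.
All remaining points lie in this disk, and no smaller disk contains both endpoints, so this is the minimum enclosing circle.

108.25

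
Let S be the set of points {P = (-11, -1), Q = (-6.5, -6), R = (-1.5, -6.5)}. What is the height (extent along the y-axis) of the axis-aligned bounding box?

max y = -1, min y = -6.5, so height = 5.5.

5.5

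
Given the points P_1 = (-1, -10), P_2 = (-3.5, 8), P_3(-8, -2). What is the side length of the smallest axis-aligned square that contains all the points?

The bounding box has width 7 and height 18.
An axis-aligned square enclosing the set must have side ≥ max(width, height).
So the minimum side is max(7, 18) = 18.

18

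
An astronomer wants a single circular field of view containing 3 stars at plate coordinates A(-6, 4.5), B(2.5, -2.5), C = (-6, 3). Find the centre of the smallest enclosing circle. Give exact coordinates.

Side lengths²: AB² = 121.25, AC² = 2.25, BC² = 102.5.
Since AB² = 121.25 ≥ 102.5 + 2.25 = 104.75, the angle opposite AB is not acute, so the smallest enclosing circle has AB as diameter.
Centre = midpoint of AB = (-1.75, 1), r² = 121.25/4 = 30.3125.
Centre = (-1.75, 1).

(-1.75, 1)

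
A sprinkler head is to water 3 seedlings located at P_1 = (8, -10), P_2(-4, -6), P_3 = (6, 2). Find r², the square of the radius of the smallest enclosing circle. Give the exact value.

Side lengths²: P_1P_2² = 160, P_1P_3² = 148, P_2P_3² = 164.
Since P_2P_3² = 164 < 160 + 148 = 308, the triangle is acute, so the smallest enclosing circle is the circumcircle.
Circumcentre = (53/17, -79/17), r² = 15170/289.

15170/289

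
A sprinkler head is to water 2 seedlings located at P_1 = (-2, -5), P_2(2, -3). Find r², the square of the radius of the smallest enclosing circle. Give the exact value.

The smallest circle enclosing two points has them as diameter endpoints.
Centre = midpoint = (0, -4); r² = |P_1P_2|²/4 = 20/4 = 5.

5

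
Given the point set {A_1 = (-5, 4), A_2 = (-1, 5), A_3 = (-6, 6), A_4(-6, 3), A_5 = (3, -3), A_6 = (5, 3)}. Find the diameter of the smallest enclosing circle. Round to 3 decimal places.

12.748

A smallest enclosing disk is always determined by at most three of the input points on its boundary.
The minimum enclosing circle is determined by three boundary points: A_3, A_5, A_6.
Their circumcentre is (-1.25, 1.75) with r² = 40.625.
The farthest remaining point A_4 is at distance² 24.125 ≤ 40.625.
Diameter = 2r = 2√(40.625) ≈ 12.748.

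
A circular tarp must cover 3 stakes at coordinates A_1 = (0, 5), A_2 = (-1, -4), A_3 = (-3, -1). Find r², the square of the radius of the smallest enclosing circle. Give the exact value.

Side lengths²: A_1A_2² = 82, A_1A_3² = 45, A_2A_3² = 13.
Since A_1A_2² = 82 ≥ 45 + 13 = 58, the angle opposite A_1A_2 is not acute, so the smallest enclosing circle has A_1A_2 as diameter.
Centre = midpoint of A_1A_2 = (-0.5, 0.5), r² = 82/4 = 20.5.

20.5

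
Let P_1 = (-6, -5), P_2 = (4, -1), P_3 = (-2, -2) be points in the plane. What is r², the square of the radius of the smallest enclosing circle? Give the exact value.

29

Side lengths²: P_1P_2² = 116, P_1P_3² = 25, P_2P_3² = 37.
Since P_1P_2² = 116 ≥ 37 + 25 = 62, the angle opposite P_1P_2 is not acute, so the smallest enclosing circle has P_1P_2 as diameter.
Centre = midpoint of P_1P_2 = (-1, -3), r² = 116/4 = 29.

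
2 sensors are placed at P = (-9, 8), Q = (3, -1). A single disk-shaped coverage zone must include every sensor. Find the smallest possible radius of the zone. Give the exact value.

The smallest circle enclosing two points has them as diameter endpoints.
Centre = midpoint = (-3, 3.5); r² = |PQ|²/4 = 225/4 = 56.25.
r = √(56.25) = 7.5.

7.5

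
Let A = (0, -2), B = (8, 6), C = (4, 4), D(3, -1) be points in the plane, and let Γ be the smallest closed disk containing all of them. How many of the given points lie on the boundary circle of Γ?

A smallest enclosing disk is always determined by at most three of the input points on its boundary.
The farthest pair is A–B with squared distance 128. The circle on this segment as diameter has centre (4, 2) and r² = 128/4 = 32.
Check C: distance² to centre = 4 ≤ 32, so it lies inside.
All remaining points lie in this disk, and no smaller disk contains both endpoints, so this is the minimum enclosing circle.
The points at distance exactly r from the centre are A, B — 2 points.

2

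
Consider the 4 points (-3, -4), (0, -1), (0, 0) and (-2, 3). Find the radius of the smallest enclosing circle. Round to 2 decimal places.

By Welzl's lemma the MEC is supported by two points (diametrically opposite) or three points (on a circumcircle).
The farthest pair is (-3, -4)–(-2, 3) with squared distance 50. The circle on this segment as diameter has centre (-2.5, -0.5) and r² = 50/4 = 12.5.
Check (0, -1): distance² to centre = 6.5 ≤ 12.5, so it lies inside.
All remaining points lie in this disk, and no smaller disk contains both endpoints, so this is the minimum enclosing circle.
r = √(12.5) ≈ 3.54.

3.54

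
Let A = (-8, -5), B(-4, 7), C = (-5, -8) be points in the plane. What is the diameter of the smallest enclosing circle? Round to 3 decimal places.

15.033

Side lengths²: AB² = 160, AC² = 18, BC² = 226.
Since BC² = 226 ≥ 160 + 18 = 178, the angle opposite BC is not acute, so the smallest enclosing circle has BC as diameter.
Centre = midpoint of BC = (-4.5, -0.5), r² = 226/4 = 56.5.
Diameter = 2r = 2√(56.5) ≈ 15.033.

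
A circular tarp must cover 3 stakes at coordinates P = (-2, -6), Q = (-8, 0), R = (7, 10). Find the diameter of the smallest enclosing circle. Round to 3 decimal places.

18.721

Side lengths²: PQ² = 72, PR² = 337, QR² = 325.
Since PR² = 337 < 325 + 72 = 397, the triangle is acute, so the smallest enclosing circle is the circumcircle.
Circumcentre = (0.9, 2.9), r² = 87.62.
Diameter = 2r = 2√(87.62) ≈ 18.721.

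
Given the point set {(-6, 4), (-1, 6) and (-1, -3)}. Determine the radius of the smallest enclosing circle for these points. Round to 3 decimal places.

Call the three points A, B, C in the order given.
Side lengths²: AB² = 29, AC² = 74, BC² = 81.
Since BC² = 81 < 74 + 29 = 103, the triangle is acute, so the smallest enclosing circle is the circumcircle.
Circumcentre = (-2.1, 1.5), r² = 21.46.
r = √(21.46) ≈ 4.632.

4.632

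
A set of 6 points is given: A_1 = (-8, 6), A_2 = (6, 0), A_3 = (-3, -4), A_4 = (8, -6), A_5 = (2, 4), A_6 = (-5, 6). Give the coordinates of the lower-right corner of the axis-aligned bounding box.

x-range [-8, 8], y-range [-6, 6].
The lower-right corner is (8, -6).

(8, -6)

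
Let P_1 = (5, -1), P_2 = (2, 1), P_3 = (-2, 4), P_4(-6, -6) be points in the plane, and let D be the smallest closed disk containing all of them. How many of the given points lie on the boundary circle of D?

3

The minimum enclosing circle of a finite set is fixed by two of the points (as a diameter) or three (as a circumcircle).
The minimum enclosing circle is determined by three boundary points: P_1, P_3, P_4.
Their circumcentre is (-10/9, -97/45) with r² = 78329/2025.
The farthest remaining point P_2 is at distance² 39764/2025 ≤ 78329/2025.
The points at distance exactly r from the centre are P_1, P_3, P_4 — 3 points.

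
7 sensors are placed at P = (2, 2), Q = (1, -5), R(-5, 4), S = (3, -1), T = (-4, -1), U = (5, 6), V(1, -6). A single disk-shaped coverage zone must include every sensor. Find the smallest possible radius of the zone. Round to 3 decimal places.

6.716

A smallest enclosing disk is always determined by at most three of the input points on its boundary.
The minimum enclosing circle is determined by three boundary points: R, U, V.
Their circumcentre is (6/7, 5/7) with r² = 2210/49.
The farthest remaining point Q is at distance² 1601/49 ≤ 2210/49.
r = √(2210/49) ≈ 6.716.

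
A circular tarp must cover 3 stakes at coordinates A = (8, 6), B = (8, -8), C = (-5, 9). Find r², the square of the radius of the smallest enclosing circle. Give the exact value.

Side lengths²: AB² = 196, AC² = 178, BC² = 458.
Since BC² = 458 ≥ 196 + 178 = 374, the angle opposite BC is not acute, so the smallest enclosing circle has BC as diameter.
Centre = midpoint of BC = (1.5, 0.5), r² = 458/4 = 114.5.

114.5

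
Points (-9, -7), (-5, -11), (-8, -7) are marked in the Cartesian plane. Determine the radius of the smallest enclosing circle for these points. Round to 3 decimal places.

Call the three points A, B, C in the order given.
Side lengths²: AB² = 32, AC² = 1, BC² = 25.
Since AB² = 32 ≥ 25 + 1 = 26, the angle opposite AB is not acute, so the smallest enclosing circle has AB as diameter.
Centre = midpoint of AB = (-7, -9), r² = 32/4 = 8.
r = √8 ≈ 2.828.

2.828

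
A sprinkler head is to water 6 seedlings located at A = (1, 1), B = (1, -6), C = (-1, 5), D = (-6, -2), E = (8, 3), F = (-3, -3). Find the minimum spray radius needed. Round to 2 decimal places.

7.43

By Welzl's lemma the MEC is supported by two points (diametrically opposite) or three points (on a circumcircle).
The farthest pair is D–E with squared distance 221. The circle on this segment as diameter has centre (1, 0.5) and r² = 221/4 = 55.25.
Check A: distance² to centre = 0.25 ≤ 55.25, so it lies inside.
All remaining points lie in this disk, and no smaller disk contains both endpoints, so this is the minimum enclosing circle.
r = √(55.25) ≈ 7.43.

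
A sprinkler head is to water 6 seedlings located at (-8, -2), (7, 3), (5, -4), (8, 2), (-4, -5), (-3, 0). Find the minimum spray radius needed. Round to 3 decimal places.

A smallest enclosing disk is always determined by at most three of the input points on its boundary.
The farthest pair is (-8, -2)–(8, 2) with squared distance 272. The circle on this segment as diameter has centre (0, 0) and r² = 272/4 = 68.
Check (7, 3): distance² to centre = 58 ≤ 68, so it lies inside.
All remaining points lie in this disk, and no smaller disk contains both endpoints, so this is the minimum enclosing circle.
r = √68 ≈ 8.246.

8.246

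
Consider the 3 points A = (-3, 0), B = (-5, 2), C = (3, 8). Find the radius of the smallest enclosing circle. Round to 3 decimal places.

Side lengths²: AB² = 8, AC² = 100, BC² = 100.
Since BC² = 100 < 100 + 8 = 108, the triangle is acute, so the smallest enclosing circle is the circumcircle.
Circumcentre = (-4/7, 31/7), r² = 1250/49.
r = √(1250/49) ≈ 5.051.

5.051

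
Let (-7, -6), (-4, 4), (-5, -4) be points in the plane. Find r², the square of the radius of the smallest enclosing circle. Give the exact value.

27.25

Call the three points A, B, C in the order given.
Side lengths²: AB² = 109, AC² = 8, BC² = 65.
Since AB² = 109 ≥ 65 + 8 = 73, the angle opposite AB is not acute, so the smallest enclosing circle has AB as diameter.
Centre = midpoint of AB = (-5.5, -1), r² = 109/4 = 27.25.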